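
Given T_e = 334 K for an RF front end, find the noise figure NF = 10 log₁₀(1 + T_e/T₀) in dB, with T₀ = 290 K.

3.33 dB

F = 1 + T_e/T₀ = 1 + 334/290 = 2.15172
NF = 10 log₁₀(2.15172) = 3.33 dB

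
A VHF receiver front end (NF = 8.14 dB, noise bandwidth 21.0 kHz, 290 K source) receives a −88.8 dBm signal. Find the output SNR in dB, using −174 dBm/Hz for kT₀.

Noise floor: N = −174 + 10 log₁₀(B) + NF
10 log₁₀(2.10×10⁴) = 43.22 dB
N = −174 + 43.22 + 8.14 = −122.64 dBm
SNR = P_sig − N = −88.8 − (−122.64) = 33.84 dB → 33.8 dB

33.8 dB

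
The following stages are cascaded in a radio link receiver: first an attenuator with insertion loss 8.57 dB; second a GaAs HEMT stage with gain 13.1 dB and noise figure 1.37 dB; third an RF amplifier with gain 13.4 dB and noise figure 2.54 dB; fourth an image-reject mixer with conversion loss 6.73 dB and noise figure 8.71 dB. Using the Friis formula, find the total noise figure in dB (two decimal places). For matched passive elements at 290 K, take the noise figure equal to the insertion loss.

10.11 dB

Convert to linear (a loss of L dB is a gain of −L dB): F_i = 10^(NF_i/10), G_i = 10^(G_i,dB/10)
  Stage 1: F_1 = 10^(8.57/10) = 7.194, G_1 = 10^(−8.57/10) = 0.1390
  Stage 2: F_2 = 10^(1.37/10) = 1.371, G_2 = 10^(13.1/10) = 20.42
  Stage 3: F_3 = 10^(2.54/10) = 1.795, G_3 = 10^(13.4/10) = 21.88
  Stage 4: F_4 = 10^(8.71/10) = 7.430, G_4 = 10^(−6.73/10) = 0.2123
Friis cascade:
  F = 7.194 + (1.371 − 1)/0.1390 + (1.795 − 1)/2.838 + (7.430 − 1)/62.09 = 10.25
NF = 10 log₁₀(10.25) = 10.11 dB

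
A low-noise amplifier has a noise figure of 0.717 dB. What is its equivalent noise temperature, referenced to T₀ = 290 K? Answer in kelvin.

F = 10^(0.717/10) = 1.17951
T_e = (F − 1)·T₀ = (1.17951 − 1) × 290 = 52.1 K

52.1 K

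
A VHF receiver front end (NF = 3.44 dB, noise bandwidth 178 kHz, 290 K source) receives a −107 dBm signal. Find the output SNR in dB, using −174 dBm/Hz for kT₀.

Noise floor: N = −174 + 10 log₁₀(B) + NF
10 log₁₀(1.78×10⁵) = 52.5 dB
N = −174 + 52.5 + 3.44 = −118.06 dBm
SNR = P_sig − N = −107 − (−118.06) = 11.06 dB → 11.1 dB

11.1 dB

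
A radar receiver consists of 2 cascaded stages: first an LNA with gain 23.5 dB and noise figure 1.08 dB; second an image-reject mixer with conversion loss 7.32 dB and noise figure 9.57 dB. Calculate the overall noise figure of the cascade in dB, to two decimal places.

Convert to linear (a loss of L dB is a gain of −L dB): F_i = 10^(NF_i/10), G_i = 10^(G_i,dB/10)
  Stage 1: F_1 = 10^(1.08/10) = 1.282, G_1 = 10^(23.5/10) = 223.9
  Stage 2: F_2 = 10^(9.57/10) = 9.057, G_2 = 10^(−7.32/10) = 0.1854
Friis cascade:
  F = 1.282 + (9.057 − 1)/223.9 = 1.318
NF = 10 log₁₀(1.318) = 1.20 dB

1.20 dB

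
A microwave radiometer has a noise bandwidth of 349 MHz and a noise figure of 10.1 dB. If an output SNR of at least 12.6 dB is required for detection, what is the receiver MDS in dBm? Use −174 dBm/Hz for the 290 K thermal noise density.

−65.9 dBm

Sensitivity = −174 + 10 log₁₀(B) + NF + SNR_min
= −174 + 85.43 + 10.1 + 12.6
= −65.87 dBm → −65.9 dBm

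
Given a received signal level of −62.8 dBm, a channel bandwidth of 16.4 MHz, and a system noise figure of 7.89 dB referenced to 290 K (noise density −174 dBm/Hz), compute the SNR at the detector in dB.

31.2 dB

Noise floor: N = −174 + 10 log₁₀(B) + NF
10 log₁₀(1.64×10⁷) = 72.15 dB
N = −174 + 72.15 + 7.89 = −93.96 dBm
SNR = P_sig − N = −62.8 − (−93.96) = 31.16 dB → 31.2 dB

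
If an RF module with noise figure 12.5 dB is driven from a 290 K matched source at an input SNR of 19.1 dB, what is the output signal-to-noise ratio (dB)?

By definition F = SNR_in/SNR_out, so in dB: SNR_out = SNR_in − NF
SNR_out = 19.1 − 12.5 = 6.6 dB

6.6 dB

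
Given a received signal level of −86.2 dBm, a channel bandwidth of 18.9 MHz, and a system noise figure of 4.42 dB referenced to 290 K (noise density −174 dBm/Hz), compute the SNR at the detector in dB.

Noise floor: N = −174 + 10 log₁₀(B) + NF
10 log₁₀(1.89×10⁷) = 72.76 dB
N = −174 + 72.76 + 4.42 = −96.82 dBm
SNR = P_sig − N = −86.2 − (−96.82) = 10.62 dB → 10.6 dB

10.6 dB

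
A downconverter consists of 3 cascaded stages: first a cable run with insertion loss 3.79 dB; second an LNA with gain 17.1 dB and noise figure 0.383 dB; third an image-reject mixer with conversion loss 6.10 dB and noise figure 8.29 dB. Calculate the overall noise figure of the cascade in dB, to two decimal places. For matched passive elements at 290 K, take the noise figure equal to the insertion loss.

4.60 dB

Convert to linear (a loss of L dB is a gain of −L dB): F_i = 10^(NF_i/10), G_i = 10^(G_i,dB/10)
  Stage 1: F_1 = 10^(3.79/10) = 2.393, G_1 = 10^(−3.79/10) = 0.4178
  Stage 2: F_2 = 10^(0.383/10) = 1.092, G_2 = 10^(17.1/10) = 51.29
  Stage 3: F_3 = 10^(8.29/10) = 6.745, G_3 = 10^(−6.10/10) = 0.2455
Friis cascade:
  F = 2.393 + (1.092 − 1)/0.4178 + (6.745 − 1)/21.43 = 2.882
NF = 10 log₁₀(2.882) = 4.60 dB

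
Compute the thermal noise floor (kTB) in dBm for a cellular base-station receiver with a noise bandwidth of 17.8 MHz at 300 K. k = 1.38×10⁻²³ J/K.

P_n = kTB = 1.38×10⁻²³ × 300 × 1.78×10⁷ = 7.37×10⁻¹⁴ W
In dBm: 10 log₁₀(7.37×10⁻¹⁴ / 10⁻³) = −101.3 dBm

−101.3 dBm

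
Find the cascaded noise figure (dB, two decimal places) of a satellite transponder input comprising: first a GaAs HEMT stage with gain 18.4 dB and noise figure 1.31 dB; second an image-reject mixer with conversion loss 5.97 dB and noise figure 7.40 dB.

1.51 dB

Convert to linear (a loss of L dB is a gain of −L dB): F_i = 10^(NF_i/10), G_i = 10^(G_i,dB/10)
  Stage 1: F_1 = 10^(1.31/10) = 1.352, G_1 = 10^(18.4/10) = 69.18
  Stage 2: F_2 = 10^(7.40/10) = 5.495, G_2 = 10^(−5.97/10) = 0.2529
Friis cascade:
  F = 1.352 + (5.495 − 1)/69.18 = 1.417
NF = 10 log₁₀(1.417) = 1.51 dB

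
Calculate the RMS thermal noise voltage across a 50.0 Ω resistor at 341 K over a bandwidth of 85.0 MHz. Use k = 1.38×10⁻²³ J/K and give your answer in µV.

8.94 µV

V_n = √(4kTRB)
4kTRB = 4 × 1.38×10⁻²³ × 341 × 5.00×10¹ × 8.50×10⁷ = 8.00×10⁻¹¹ V²
V_n = √(8.00×10⁻¹¹) = 8.94×10⁻⁶ V = 8.94 µV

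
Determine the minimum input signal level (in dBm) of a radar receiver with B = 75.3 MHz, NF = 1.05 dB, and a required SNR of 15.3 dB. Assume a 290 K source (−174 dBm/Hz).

Sensitivity = −174 + 10 log₁₀(B) + NF + SNR_min
= −174 + 78.77 + 1.05 + 15.3
= −78.88 dBm → −78.9 dBm

−78.9 dBm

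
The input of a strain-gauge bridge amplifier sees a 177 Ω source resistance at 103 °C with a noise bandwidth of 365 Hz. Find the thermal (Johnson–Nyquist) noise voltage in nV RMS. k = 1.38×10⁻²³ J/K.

36.6 nV

T = 103 °C + 273.15 = 376.15 K
V_n = √(4kTRB)
4kTRB = 4 × 1.38×10⁻²³ × 376.15 × 1.77×10² × 3.65×10² = 1.34×10⁻¹⁵ V²
V_n = √(1.34×10⁻¹⁵) = 3.66×10⁻⁸ V = 36.6 nV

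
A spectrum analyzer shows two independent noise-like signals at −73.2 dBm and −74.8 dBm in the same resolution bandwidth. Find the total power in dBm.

Convert to linear, add, convert back:
P₁ = 4.79×10⁻¹¹ W, P₂ = 3.31×10⁻¹¹ W
P_tot = 8.10×10⁻¹¹ W → 10 log₁₀(P_tot / 10⁻³) = −70.9 dBm

−70.9 dBm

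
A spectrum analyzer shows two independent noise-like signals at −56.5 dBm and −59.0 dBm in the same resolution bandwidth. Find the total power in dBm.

−54.6 dBm

Convert to linear, add, convert back:
P₁ = 2.24×10⁻⁹ W, P₂ = 1.26×10⁻⁹ W
P_tot = 3.50×10⁻⁹ W → 10 log₁₀(P_tot / 10⁻³) = −54.6 dBm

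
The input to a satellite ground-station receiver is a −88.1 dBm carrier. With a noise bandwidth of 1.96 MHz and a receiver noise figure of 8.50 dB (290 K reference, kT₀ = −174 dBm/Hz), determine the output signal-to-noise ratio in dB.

14.5 dB

Noise floor: N = −174 + 10 log₁₀(B) + NF
10 log₁₀(1.96×10⁶) = 62.92 dB
N = −174 + 62.92 + 8.50 = −102.58 dBm
SNR = P_sig − N = −88.1 − (−102.58) = 14.48 dB → 14.5 dB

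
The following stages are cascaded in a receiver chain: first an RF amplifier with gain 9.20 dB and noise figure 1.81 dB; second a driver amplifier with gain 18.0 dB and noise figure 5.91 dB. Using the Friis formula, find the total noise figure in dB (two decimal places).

Convert to linear (a loss of L dB is a gain of −L dB): F_i = 10^(NF_i/10), G_i = 10^(G_i,dB/10)
  Stage 1: F_1 = 10^(1.81/10) = 1.517, G_1 = 10^(9.20/10) = 8.318
  Stage 2: F_2 = 10^(5.91/10) = 3.899, G_2 = 10^(18.0/10) = 63.10
Friis cascade:
  F = 1.517 + (3.899 − 1)/8.318 = 1.866
NF = 10 log₁₀(1.866) = 2.71 dB

2.71 dB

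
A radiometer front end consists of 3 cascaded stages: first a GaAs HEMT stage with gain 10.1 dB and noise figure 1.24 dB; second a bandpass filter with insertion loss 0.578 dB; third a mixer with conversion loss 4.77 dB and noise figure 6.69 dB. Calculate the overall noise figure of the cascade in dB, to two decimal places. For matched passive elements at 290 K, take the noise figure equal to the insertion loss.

2.44 dB

Convert to linear (a loss of L dB is a gain of −L dB): F_i = 10^(NF_i/10), G_i = 10^(G_i,dB/10)
  Stage 1: F_1 = 10^(1.24/10) = 1.330, G_1 = 10^(10.1/10) = 10.23
  Stage 2: F_2 = 10^(0.578/10) = 1.142, G_2 = 10^(−0.578/10) = 0.8754
  Stage 3: F_3 = 10^(6.69/10) = 4.667, G_3 = 10^(−4.77/10) = 0.3334
Friis cascade:
  F = 1.330 + (1.142 − 1)/10.23 + (4.667 − 1)/8.958 = 1.754
NF = 10 log₁₀(1.754) = 2.44 dB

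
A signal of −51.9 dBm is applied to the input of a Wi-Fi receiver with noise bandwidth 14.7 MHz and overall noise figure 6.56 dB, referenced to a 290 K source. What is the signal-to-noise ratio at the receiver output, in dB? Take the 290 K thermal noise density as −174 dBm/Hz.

Noise floor: N = −174 + 10 log₁₀(B) + NF
10 log₁₀(1.47×10⁷) = 71.67 dB
N = −174 + 71.67 + 6.56 = −95.77 dBm
SNR = P_sig − N = −51.9 − (−95.77) = 43.87 dB → 43.9 dB

43.9 dB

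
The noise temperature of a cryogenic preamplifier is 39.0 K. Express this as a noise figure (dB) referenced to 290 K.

F = 1 + T_e/T₀ = 1 + 39.0/290 = 1.13448
NF = 10 log₁₀(1.13448) = 0.548 dB

0.548 dB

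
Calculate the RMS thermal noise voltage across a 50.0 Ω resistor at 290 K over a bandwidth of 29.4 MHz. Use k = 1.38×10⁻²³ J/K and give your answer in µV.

V_n = √(4kTRB)
4kTRB = 4 × 1.38×10⁻²³ × 290 × 5.00×10¹ × 2.94×10⁷ = 2.35×10⁻¹¹ V²
V_n = √(2.35×10⁻¹¹) = 4.85×10⁻⁶ V = 4.85 µV

4.85 µV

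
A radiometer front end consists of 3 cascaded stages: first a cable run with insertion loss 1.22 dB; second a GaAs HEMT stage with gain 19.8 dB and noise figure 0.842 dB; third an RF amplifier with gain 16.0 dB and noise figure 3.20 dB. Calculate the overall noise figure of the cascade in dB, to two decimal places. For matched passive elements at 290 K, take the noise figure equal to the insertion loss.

Convert to linear (a loss of L dB is a gain of −L dB): F_i = 10^(NF_i/10), G_i = 10^(G_i,dB/10)
  Stage 1: F_1 = 10^(1.22/10) = 1.324, G_1 = 10^(−1.22/10) = 0.7551
  Stage 2: F_2 = 10^(0.842/10) = 1.214, G_2 = 10^(19.8/10) = 95.50
  Stage 3: F_3 = 10^(3.20/10) = 2.089, G_3 = 10^(16.0/10) = 39.81
Friis cascade:
  F = 1.324 + (1.214 − 1)/0.7551 + (2.089 − 1)/72.11 = 1.623
NF = 10 log₁₀(1.623) = 2.10 dB

2.10 dB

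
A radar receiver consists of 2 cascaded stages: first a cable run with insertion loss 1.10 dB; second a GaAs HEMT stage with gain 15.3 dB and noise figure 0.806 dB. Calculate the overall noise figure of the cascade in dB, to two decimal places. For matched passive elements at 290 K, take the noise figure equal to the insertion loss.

1.91 dB

Convert to linear (a loss of L dB is a gain of −L dB): F_i = 10^(NF_i/10), G_i = 10^(G_i,dB/10)
  Stage 1: F_1 = 10^(1.10/10) = 1.288, G_1 = 10^(−1.10/10) = 0.7762
  Stage 2: F_2 = 10^(0.806/10) = 1.204, G_2 = 10^(15.3/10) = 33.88
Friis cascade:
  F = 1.288 + (1.204 − 1)/0.7762 = 1.551
NF = 10 log₁₀(1.551) = 1.91 dB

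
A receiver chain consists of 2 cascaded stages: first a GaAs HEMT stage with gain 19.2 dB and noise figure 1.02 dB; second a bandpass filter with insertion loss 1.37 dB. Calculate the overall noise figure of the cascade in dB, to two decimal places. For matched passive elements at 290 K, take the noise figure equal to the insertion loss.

1.04 dB

Convert to linear (a loss of L dB is a gain of −L dB): F_i = 10^(NF_i/10), G_i = 10^(G_i,dB/10)
  Stage 1: F_1 = 10^(1.02/10) = 1.265, G_1 = 10^(19.2/10) = 83.18
  Stage 2: F_2 = 10^(1.37/10) = 1.371, G_2 = 10^(−1.37/10) = 0.7295
Friis cascade:
  F = 1.265 + (1.371 − 1)/83.18 = 1.269
NF = 10 log₁₀(1.269) = 1.04 dB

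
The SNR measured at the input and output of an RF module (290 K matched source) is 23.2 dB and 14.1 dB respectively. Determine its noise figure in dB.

9.1 dB

NF (dB) = SNR_in(dB) − SNR_out(dB) when the source is at T₀
NF = 23.2 − 14.1 = 9.1 dB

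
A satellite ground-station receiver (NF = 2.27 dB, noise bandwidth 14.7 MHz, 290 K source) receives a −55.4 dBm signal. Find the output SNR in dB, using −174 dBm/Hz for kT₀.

44.7 dB

Noise floor: N = −174 + 10 log₁₀(B) + NF
10 log₁₀(1.47×10⁷) = 71.67 dB
N = −174 + 71.67 + 2.27 = −100.06 dBm
SNR = P_sig − N = −55.4 − (−100.06) = 44.66 dB → 44.7 dB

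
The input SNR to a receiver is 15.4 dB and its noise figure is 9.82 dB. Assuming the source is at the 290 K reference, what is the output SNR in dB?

By definition F = SNR_in/SNR_out, so in dB: SNR_out = SNR_in − NF
SNR_out = 15.4 − 9.82 = 5.58 dB

5.58 dB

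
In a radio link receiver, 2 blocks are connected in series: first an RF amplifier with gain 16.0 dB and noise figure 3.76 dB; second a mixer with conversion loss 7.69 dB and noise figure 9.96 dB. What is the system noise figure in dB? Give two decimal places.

Convert to linear (a loss of L dB is a gain of −L dB): F_i = 10^(NF_i/10), G_i = 10^(G_i,dB/10)
  Stage 1: F_1 = 10^(3.76/10) = 2.377, G_1 = 10^(16.0/10) = 39.81
  Stage 2: F_2 = 10^(9.96/10) = 9.908, G_2 = 10^(−7.69/10) = 0.1702
Friis cascade:
  F = 2.377 + (9.908 − 1)/39.81 = 2.601
NF = 10 log₁₀(2.601) = 4.15 dB

4.15 dB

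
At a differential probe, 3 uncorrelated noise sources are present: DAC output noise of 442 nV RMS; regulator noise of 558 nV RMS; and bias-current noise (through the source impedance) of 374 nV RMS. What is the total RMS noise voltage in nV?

804 nV

Uncorrelated sources add in power (mean-square): V_tot = √(ΣV_i²)
V_tot = √[(4.42×10⁻⁷)² + (5.58×10⁻⁷)² + (3.74×10⁻⁷)²] = 8.04×10⁻⁷ V = 804 nV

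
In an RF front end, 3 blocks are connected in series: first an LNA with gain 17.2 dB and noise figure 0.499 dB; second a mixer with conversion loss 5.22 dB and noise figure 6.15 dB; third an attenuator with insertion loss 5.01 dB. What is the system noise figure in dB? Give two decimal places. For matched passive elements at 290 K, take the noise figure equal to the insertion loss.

1.20 dB

Convert to linear (a loss of L dB is a gain of −L dB): F_i = 10^(NF_i/10), G_i = 10^(G_i,dB/10)
  Stage 1: F_1 = 10^(0.499/10) = 1.122, G_1 = 10^(17.2/10) = 52.48
  Stage 2: F_2 = 10^(6.15/10) = 4.121, G_2 = 10^(−5.22/10) = 0.3006
  Stage 3: F_3 = 10^(5.01/10) = 3.170, G_3 = 10^(−5.01/10) = 0.3155
Friis cascade:
  F = 1.122 + (4.121 − 1)/52.48 + (3.170 − 1)/15.78 = 1.319
NF = 10 log₁₀(1.319) = 1.20 dB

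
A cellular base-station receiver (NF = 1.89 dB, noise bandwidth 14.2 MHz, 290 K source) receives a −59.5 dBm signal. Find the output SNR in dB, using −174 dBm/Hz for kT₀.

Noise floor: N = −174 + 10 log₁₀(B) + NF
10 log₁₀(1.42×10⁷) = 71.52 dB
N = −174 + 71.52 + 1.89 = −100.59 dBm
SNR = P_sig − N = −59.5 − (−100.59) = 41.09 dB → 41.1 dB

41.1 dB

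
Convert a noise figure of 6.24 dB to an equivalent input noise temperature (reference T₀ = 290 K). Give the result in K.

F = 10^(6.24/10) = 4.20727
T_e = (F − 1)·T₀ = (4.20727 − 1) × 290 = 930 K

930 K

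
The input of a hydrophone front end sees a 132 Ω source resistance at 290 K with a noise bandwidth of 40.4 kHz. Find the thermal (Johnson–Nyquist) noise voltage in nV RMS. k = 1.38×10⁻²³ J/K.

292 nV

V_n = √(4kTRB)
4kTRB = 4 × 1.38×10⁻²³ × 290 × 1.32×10² × 4.04×10⁴ = 8.54×10⁻¹⁴ V²
V_n = √(8.54×10⁻¹⁴) = 2.92×10⁻⁷ V = 292 nV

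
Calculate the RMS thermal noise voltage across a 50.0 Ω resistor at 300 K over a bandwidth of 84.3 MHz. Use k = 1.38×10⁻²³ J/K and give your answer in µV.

V_n = √(4kTRB)
4kTRB = 4 × 1.38×10⁻²³ × 300 × 5.00×10¹ × 8.43×10⁷ = 6.98×10⁻¹¹ V²
V_n = √(6.98×10⁻¹¹) = 8.35×10⁻⁶ V = 8.35 µV

8.35 µV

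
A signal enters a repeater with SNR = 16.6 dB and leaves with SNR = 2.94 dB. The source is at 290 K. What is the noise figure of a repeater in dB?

13.66 dB

NF (dB) = SNR_in(dB) − SNR_out(dB) when the source is at T₀
NF = 16.6 − 2.94 = 13.66 dB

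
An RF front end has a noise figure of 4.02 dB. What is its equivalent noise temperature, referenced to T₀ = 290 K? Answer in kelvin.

F = 10^(4.02/10) = 2.52348
T_e = (F − 1)·T₀ = (2.52348 − 1) × 290 = 442 K

442 K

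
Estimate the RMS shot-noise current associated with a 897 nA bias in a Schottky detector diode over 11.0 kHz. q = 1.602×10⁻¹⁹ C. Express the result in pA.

I_n = √(2qI·B)
2qI·B = 2 × 1.602×10⁻¹⁹ × 8.97×10⁻⁷ × 1.10×10⁴ = 3.16×10⁻²¹ A²
I_n = √(3.16×10⁻²¹) = 5.62×10⁻¹¹ A = 56.2 pA

56.2 pA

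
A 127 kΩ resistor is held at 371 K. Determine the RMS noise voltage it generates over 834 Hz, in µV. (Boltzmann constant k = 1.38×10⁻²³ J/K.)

1.47 µV

V_n = √(4kTRB)
4kTRB = 4 × 1.38×10⁻²³ × 371 × 1.27×10⁵ × 8.34×10² = 2.17×10⁻¹² V²
V_n = √(2.17×10⁻¹²) = 1.47×10⁻⁶ V = 1.47 µV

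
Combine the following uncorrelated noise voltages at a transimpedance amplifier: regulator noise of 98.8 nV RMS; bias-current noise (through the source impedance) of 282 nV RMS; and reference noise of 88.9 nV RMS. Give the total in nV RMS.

312 nV

Uncorrelated sources add in power (mean-square): V_tot = √(ΣV_i²)
V_tot = √[(9.88×10⁻⁸)² + (2.82×10⁻⁷)² + (8.89×10⁻⁸)²] = 3.12×10⁻⁷ V = 312 nV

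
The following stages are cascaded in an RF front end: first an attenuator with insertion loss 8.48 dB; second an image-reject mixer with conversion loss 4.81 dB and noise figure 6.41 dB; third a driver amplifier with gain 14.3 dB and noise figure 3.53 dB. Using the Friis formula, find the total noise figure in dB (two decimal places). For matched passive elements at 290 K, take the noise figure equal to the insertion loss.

Convert to linear (a loss of L dB is a gain of −L dB): F_i = 10^(NF_i/10), G_i = 10^(G_i,dB/10)
  Stage 1: F_1 = 10^(8.48/10) = 7.047, G_1 = 10^(−8.48/10) = 0.1419
  Stage 2: F_2 = 10^(6.41/10) = 4.375, G_2 = 10^(−4.81/10) = 0.3304
  Stage 3: F_3 = 10^(3.53/10) = 2.254, G_3 = 10^(14.3/10) = 26.92
Friis cascade:
  F = 7.047 + (4.375 − 1)/0.1419 + (2.254 − 1)/0.04688 = 57.59
NF = 10 log₁₀(57.59) = 17.60 dB

17.60 dB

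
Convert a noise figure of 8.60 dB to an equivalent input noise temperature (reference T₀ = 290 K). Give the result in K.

1811 K

F = 10^(8.60/10) = 7.24436
T_e = (F − 1)·T₀ = (7.24436 − 1) × 290 = 1811 K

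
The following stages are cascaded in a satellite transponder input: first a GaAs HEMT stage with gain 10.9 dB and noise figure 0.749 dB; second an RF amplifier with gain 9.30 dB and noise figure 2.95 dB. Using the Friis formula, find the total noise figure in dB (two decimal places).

1.03 dB

Convert to linear (a loss of L dB is a gain of −L dB): F_i = 10^(NF_i/10), G_i = 10^(G_i,dB/10)
  Stage 1: F_1 = 10^(0.749/10) = 1.188, G_1 = 10^(10.9/10) = 12.30
  Stage 2: F_2 = 10^(2.95/10) = 1.972, G_2 = 10^(9.30/10) = 8.511
Friis cascade:
  F = 1.188 + (1.972 − 1)/12.30 = 1.267
NF = 10 log₁₀(1.267) = 1.03 dB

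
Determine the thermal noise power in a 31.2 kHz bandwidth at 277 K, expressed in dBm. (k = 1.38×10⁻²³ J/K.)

−129.2 dBm

P_n = kTB = 1.38×10⁻²³ × 277 × 3.12×10⁴ = 1.19×10⁻¹⁶ W
In dBm: 10 log₁₀(1.19×10⁻¹⁶ / 10⁻³) = −129.2 dBm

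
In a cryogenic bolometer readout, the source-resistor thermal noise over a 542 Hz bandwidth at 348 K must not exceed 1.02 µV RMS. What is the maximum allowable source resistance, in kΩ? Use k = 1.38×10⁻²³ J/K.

Johnson–Nyquist: V_n = √(4kTRB) ⇒ R = V_n² / (4kTB)
4kTB = 4 × 1.38×10⁻²³ × 348 × 5.42×10² = 1.04×10⁻¹⁷
R = (1.02×10⁻⁶)² / 1.04×10⁻¹⁷ = 9.99×10⁴ Ω = 99.9 kΩ

99.9 kΩ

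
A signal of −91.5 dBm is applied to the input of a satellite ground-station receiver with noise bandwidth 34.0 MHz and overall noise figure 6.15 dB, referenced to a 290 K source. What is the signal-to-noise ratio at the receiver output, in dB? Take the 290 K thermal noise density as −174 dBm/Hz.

Noise floor: N = −174 + 10 log₁₀(B) + NF
10 log₁₀(3.40×10⁷) = 75.31 dB
N = −174 + 75.31 + 6.15 = −92.54 dBm
SNR = P_sig − N = −91.5 − (−92.54) = 1.04 dB → 1.0 dB

1.0 dB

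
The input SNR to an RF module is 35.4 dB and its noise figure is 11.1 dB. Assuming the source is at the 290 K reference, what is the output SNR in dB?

By definition F = SNR_in/SNR_out, so in dB: SNR_out = SNR_in − NF
SNR_out = 35.4 − 11.1 = 24.3 dB

24.3 dB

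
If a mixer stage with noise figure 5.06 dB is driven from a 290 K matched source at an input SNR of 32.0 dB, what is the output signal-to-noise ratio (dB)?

26.94 dB

By definition F = SNR_in/SNR_out, so in dB: SNR_out = SNR_in − NF
SNR_out = 32.0 − 5.06 = 26.94 dB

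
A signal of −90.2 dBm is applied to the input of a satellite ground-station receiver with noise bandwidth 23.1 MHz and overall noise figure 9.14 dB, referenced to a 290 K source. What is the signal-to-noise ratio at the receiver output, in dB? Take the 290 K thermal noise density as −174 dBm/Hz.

Noise floor: N = −174 + 10 log₁₀(B) + NF
10 log₁₀(2.31×10⁷) = 73.64 dB
N = −174 + 73.64 + 9.14 = −91.22 dBm
SNR = P_sig − N = −90.2 − (−91.22) = 1.02 dB → 1.0 dB

1.0 dB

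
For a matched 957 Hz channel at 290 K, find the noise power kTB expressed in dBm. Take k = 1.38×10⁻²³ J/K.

−144.2 dBm

P_n = kTB = 1.38×10⁻²³ × 290 × 9.57×10² = 3.83×10⁻¹⁸ W
In dBm: 10 log₁₀(3.83×10⁻¹⁸ / 10⁻³) = −144.2 dBm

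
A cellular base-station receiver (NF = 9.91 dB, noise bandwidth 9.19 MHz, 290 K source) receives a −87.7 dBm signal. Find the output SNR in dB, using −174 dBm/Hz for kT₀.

Noise floor: N = −174 + 10 log₁₀(B) + NF
10 log₁₀(9.19×10⁶) = 69.63 dB
N = −174 + 69.63 + 9.91 = −94.46 dBm
SNR = P_sig − N = −87.7 − (−94.46) = 6.76 dB → 6.8 dB

6.8 dB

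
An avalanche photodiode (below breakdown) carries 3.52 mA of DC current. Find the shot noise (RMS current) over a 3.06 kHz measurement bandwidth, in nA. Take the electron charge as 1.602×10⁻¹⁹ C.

I_n = √(2qI·B)
2qI·B = 2 × 1.602×10⁻¹⁹ × 3.52×10⁻³ × 3.06×10³ = 3.45×10⁻¹⁸ A²
I_n = √(3.45×10⁻¹⁸) = 1.86×10⁻⁹ A = 1.86 nA

1.86 nA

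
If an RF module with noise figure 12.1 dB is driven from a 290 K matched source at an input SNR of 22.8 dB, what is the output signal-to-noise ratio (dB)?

10.7 dB

By definition F = SNR_in/SNR_out, so in dB: SNR_out = SNR_in − NF
SNR_out = 22.8 − 12.1 = 10.7 dB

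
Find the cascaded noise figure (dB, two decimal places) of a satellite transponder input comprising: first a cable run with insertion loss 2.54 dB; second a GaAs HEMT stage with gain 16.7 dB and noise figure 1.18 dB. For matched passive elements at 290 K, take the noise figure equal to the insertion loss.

3.72 dB

Convert to linear (a loss of L dB is a gain of −L dB): F_i = 10^(NF_i/10), G_i = 10^(G_i,dB/10)
  Stage 1: F_1 = 10^(2.54/10) = 1.795, G_1 = 10^(−2.54/10) = 0.5572
  Stage 2: F_2 = 10^(1.18/10) = 1.312, G_2 = 10^(16.7/10) = 46.77
Friis cascade:
  F = 1.795 + (1.312 − 1)/0.5572 = 2.355
NF = 10 log₁₀(2.355) = 3.72 dB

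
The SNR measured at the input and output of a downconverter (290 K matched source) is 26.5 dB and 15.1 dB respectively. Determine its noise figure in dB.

11.4 dB

NF (dB) = SNR_in(dB) − SNR_out(dB) when the source is at T₀
NF = 26.5 − 15.1 = 11.4 dB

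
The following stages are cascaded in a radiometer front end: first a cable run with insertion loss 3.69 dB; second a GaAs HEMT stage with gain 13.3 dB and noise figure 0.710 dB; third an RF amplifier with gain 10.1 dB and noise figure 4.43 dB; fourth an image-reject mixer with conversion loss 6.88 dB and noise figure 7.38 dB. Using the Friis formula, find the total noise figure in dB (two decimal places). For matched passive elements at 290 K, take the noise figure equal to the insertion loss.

Convert to linear (a loss of L dB is a gain of −L dB): F_i = 10^(NF_i/10), G_i = 10^(G_i,dB/10)
  Stage 1: F_1 = 10^(3.69/10) = 2.339, G_1 = 10^(−3.69/10) = 0.4276
  Stage 2: F_2 = 10^(0.710/10) = 1.178, G_2 = 10^(13.3/10) = 21.38
  Stage 3: F_3 = 10^(4.43/10) = 2.773, G_3 = 10^(10.1/10) = 10.23
  Stage 4: F_4 = 10^(7.38/10) = 5.470, G_4 = 10^(−6.88/10) = 0.2051
Friis cascade:
  F = 2.339 + (1.178 − 1)/0.4276 + (2.773 − 1)/9.141 + (5.470 − 1)/93.54 = 2.996
NF = 10 log₁₀(2.996) = 4.77 dB

4.77 dB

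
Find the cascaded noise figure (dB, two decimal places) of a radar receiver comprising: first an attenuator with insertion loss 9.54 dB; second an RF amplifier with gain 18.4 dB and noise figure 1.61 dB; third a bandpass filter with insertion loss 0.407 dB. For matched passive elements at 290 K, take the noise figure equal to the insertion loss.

11.15 dB

Convert to linear (a loss of L dB is a gain of −L dB): F_i = 10^(NF_i/10), G_i = 10^(G_i,dB/10)
  Stage 1: F_1 = 10^(9.54/10) = 8.995, G_1 = 10^(−9.54/10) = 0.1112
  Stage 2: F_2 = 10^(1.61/10) = 1.449, G_2 = 10^(18.4/10) = 69.18
  Stage 3: F_3 = 10^(0.407/10) = 1.098, G_3 = 10^(−0.407/10) = 0.9105
Friis cascade:
  F = 8.995 + (1.449 − 1)/0.1112 + (1.098 − 1)/7.691 = 13.04
NF = 10 log₁₀(13.04) = 11.15 dB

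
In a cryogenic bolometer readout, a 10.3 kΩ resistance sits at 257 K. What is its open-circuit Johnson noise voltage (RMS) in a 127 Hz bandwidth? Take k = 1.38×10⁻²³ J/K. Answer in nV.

V_n = √(4kTRB)
4kTRB = 4 × 1.38×10⁻²³ × 257 × 1.03×10⁴ × 1.27×10² = 1.86×10⁻¹⁴ V²
V_n = √(1.86×10⁻¹⁴) = 1.36×10⁻⁷ V = 136 nV

136 nV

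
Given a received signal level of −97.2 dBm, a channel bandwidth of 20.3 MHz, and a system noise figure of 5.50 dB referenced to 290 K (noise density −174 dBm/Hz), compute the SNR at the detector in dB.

Noise floor: N = −174 + 10 log₁₀(B) + NF
10 log₁₀(2.03×10⁷) = 73.07 dB
N = −174 + 73.07 + 5.50 = −95.43 dBm
SNR = P_sig − N = −97.2 − (−95.43) = −1.77 dB → −1.8 dB

−1.8 dB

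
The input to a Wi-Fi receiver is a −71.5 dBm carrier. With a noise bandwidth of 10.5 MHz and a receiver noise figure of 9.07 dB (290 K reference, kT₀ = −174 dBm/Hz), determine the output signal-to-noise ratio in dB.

Noise floor: N = −174 + 10 log₁₀(B) + NF
10 log₁₀(1.05×10⁷) = 70.21 dB
N = −174 + 70.21 + 9.07 = −94.72 dBm
SNR = P_sig − N = −71.5 − (−94.72) = 23.22 dB → 23.2 dB

23.2 dB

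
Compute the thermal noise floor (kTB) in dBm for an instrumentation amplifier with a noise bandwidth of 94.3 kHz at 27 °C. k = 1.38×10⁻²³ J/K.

−124.1 dBm

T = 27 °C + 273.15 = 300.15 K
P_n = kTB = 1.38×10⁻²³ × 300.15 × 9.43×10⁴ = 3.91×10⁻¹⁶ W
In dBm: 10 log₁₀(3.91×10⁻¹⁶ / 10⁻³) = −124.1 dBm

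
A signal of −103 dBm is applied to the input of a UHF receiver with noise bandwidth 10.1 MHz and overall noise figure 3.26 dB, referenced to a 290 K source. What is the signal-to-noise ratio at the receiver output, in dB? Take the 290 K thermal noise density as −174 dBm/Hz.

−2.3 dB

Noise floor: N = −174 + 10 log₁₀(B) + NF
10 log₁₀(1.01×10⁷) = 70.04 dB
N = −174 + 70.04 + 3.26 = −100.70 dBm
SNR = P_sig − N = −103 − (−100.70) = −2.30 dB → −2.3 dB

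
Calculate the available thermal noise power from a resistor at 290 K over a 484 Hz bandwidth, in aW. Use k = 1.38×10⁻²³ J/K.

P_n = kTB = 1.38×10⁻²³ × 290 × 4.84×10² = 1.94×10⁻¹⁸ W = 1.94 aW

1.94 aW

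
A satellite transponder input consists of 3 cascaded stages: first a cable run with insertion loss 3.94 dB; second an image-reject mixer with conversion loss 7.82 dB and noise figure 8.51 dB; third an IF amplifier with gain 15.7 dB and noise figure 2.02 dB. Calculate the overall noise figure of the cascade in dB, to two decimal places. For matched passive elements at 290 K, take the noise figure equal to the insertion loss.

14.23 dB

Convert to linear (a loss of L dB is a gain of −L dB): F_i = 10^(NF_i/10), G_i = 10^(G_i,dB/10)
  Stage 1: F_1 = 10^(3.94/10) = 2.477, G_1 = 10^(−3.94/10) = 0.4036
  Stage 2: F_2 = 10^(8.51/10) = 7.096, G_2 = 10^(−7.82/10) = 0.1652
  Stage 3: F_3 = 10^(2.02/10) = 1.592, G_3 = 10^(15.7/10) = 37.15
Friis cascade:
  F = 2.477 + (7.096 − 1)/0.4036 + (1.592 − 1)/0.06668 = 26.46
NF = 10 log₁₀(26.46) = 14.23 dB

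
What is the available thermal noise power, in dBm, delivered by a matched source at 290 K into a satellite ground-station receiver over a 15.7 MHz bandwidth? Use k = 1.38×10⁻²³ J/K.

P_n = kTB = 1.38×10⁻²³ × 290 × 1.57×10⁷ = 6.28×10⁻¹⁴ W
In dBm: 10 log₁₀(6.28×10⁻¹⁴ / 10⁻³) = −102.0 dBm

−102.0 dBm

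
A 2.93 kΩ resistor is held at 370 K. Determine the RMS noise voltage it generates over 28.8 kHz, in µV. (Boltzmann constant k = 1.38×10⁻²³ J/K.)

1.31 µV

V_n = √(4kTRB)
4kTRB = 4 × 1.38×10⁻²³ × 370 × 2.93×10³ × 2.88×10⁴ = 1.72×10⁻¹² V²
V_n = √(1.72×10⁻¹²) = 1.31×10⁻⁶ V = 1.31 µV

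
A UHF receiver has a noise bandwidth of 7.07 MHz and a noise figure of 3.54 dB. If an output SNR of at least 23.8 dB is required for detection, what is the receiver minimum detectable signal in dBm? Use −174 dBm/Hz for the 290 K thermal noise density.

Sensitivity = −174 + 10 log₁₀(B) + NF + SNR_min
= −174 + 68.49 + 3.54 + 23.8
= −78.17 dBm → −78.2 dBm

−78.2 dBm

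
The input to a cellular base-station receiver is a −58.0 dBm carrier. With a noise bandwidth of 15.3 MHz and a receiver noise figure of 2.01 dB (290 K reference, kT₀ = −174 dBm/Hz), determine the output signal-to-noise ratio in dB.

42.1 dB

Noise floor: N = −174 + 10 log₁₀(B) + NF
10 log₁₀(1.53×10⁷) = 71.85 dB
N = −174 + 71.85 + 2.01 = −100.14 dBm
SNR = P_sig − N = −58.0 − (−100.14) = 42.14 dB → 42.1 dB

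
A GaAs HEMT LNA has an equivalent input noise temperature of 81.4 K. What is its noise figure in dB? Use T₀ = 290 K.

F = 1 + T_e/T₀ = 1 + 81.4/290 = 1.28069
NF = 10 log₁₀(1.28069) = 1.07 dB

1.07 dB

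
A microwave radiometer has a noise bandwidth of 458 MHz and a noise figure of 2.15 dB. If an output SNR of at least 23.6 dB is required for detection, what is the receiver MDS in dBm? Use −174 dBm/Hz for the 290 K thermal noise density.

−61.6 dBm

Sensitivity = −174 + 10 log₁₀(B) + NF + SNR_min
= −174 + 86.61 + 2.15 + 23.6
= −61.64 dBm → −61.6 dBm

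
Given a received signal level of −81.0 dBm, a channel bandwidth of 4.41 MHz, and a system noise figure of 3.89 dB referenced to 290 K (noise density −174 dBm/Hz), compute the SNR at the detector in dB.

22.7 dB

Noise floor: N = −174 + 10 log₁₀(B) + NF
10 log₁₀(4.41×10⁶) = 66.44 dB
N = −174 + 66.44 + 3.89 = −103.67 dBm
SNR = P_sig − N = −81.0 − (−103.67) = 22.67 dB → 22.7 dB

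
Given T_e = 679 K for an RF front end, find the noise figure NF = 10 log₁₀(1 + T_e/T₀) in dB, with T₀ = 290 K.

5.24 dB

F = 1 + T_e/T₀ = 1 + 679/290 = 3.34138
NF = 10 log₁₀(3.34138) = 5.24 dB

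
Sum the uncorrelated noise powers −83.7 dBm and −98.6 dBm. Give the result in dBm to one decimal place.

−83.6 dBm

Convert to linear, add, convert back:
P₁ = 4.27×10⁻¹² W, P₂ = 1.38×10⁻¹³ W
P_tot = 4.40×10⁻¹² W → 10 log₁₀(P_tot / 10⁻³) = −83.6 dBm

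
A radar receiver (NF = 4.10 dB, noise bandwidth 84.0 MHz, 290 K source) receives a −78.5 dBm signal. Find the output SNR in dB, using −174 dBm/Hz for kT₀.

Noise floor: N = −174 + 10 log₁₀(B) + NF
10 log₁₀(8.40×10⁷) = 79.24 dB
N = −174 + 79.24 + 4.10 = −90.66 dBm
SNR = P_sig − N = −78.5 − (−90.66) = 12.16 dB → 12.2 dB

12.2 dB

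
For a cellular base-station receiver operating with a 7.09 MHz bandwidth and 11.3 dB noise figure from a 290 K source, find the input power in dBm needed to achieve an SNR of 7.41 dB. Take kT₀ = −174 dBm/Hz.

Sensitivity = −174 + 10 log₁₀(B) + NF + SNR_min
= −174 + 68.51 + 11.3 + 7.41
= −86.78 dBm → −86.8 dBm

−86.8 dBm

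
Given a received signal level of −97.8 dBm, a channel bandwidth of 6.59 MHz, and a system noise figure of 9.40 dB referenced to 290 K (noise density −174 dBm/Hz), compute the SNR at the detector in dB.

Noise floor: N = −174 + 10 log₁₀(B) + NF
10 log₁₀(6.59×10⁶) = 68.19 dB
N = −174 + 68.19 + 9.40 = −96.41 dBm
SNR = P_sig − N = −97.8 − (−96.41) = −1.39 dB → −1.4 dB

−1.4 dB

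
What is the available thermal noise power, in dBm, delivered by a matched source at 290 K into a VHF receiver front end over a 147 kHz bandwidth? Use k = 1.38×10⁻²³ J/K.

−122.3 dBm

P_n = kTB = 1.38×10⁻²³ × 290 × 1.47×10⁵ = 5.88×10⁻¹⁶ W
In dBm: 10 log₁₀(5.88×10⁻¹⁶ / 10⁻³) = −122.3 dBm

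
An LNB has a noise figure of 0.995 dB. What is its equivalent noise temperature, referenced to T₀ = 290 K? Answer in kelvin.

74.7 K

F = 10^(0.995/10) = 1.25748
T_e = (F − 1)·T₀ = (1.25748 − 1) × 290 = 74.7 K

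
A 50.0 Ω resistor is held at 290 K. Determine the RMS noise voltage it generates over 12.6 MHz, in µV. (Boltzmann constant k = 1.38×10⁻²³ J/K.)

3.18 µV

V_n = √(4kTRB)
4kTRB = 4 × 1.38×10⁻²³ × 290 × 5.00×10¹ × 1.26×10⁷ = 1.01×10⁻¹¹ V²
V_n = √(1.01×10⁻¹¹) = 3.18×10⁻⁶ V = 3.18 µV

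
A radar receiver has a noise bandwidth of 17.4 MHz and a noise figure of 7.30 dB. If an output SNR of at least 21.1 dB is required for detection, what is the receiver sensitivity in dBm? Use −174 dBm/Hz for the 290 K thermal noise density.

−73.2 dBm

Sensitivity = −174 + 10 log₁₀(B) + NF + SNR_min
= −174 + 72.41 + 7.30 + 21.1
= −73.19 dBm → −73.2 dBm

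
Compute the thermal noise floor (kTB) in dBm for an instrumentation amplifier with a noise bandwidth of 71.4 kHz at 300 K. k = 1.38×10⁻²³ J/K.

−125.3 dBm

P_n = kTB = 1.38×10⁻²³ × 300 × 7.14×10⁴ = 2.96×10⁻¹⁶ W
In dBm: 10 log₁₀(2.96×10⁻¹⁶ / 10⁻³) = −125.3 dBm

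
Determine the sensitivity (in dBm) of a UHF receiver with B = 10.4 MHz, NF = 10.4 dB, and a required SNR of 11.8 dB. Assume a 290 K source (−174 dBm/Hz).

−81.6 dBm

Sensitivity = −174 + 10 log₁₀(B) + NF + SNR_min
= −174 + 70.17 + 10.4 + 11.8
= −81.63 dBm → −81.6 dBm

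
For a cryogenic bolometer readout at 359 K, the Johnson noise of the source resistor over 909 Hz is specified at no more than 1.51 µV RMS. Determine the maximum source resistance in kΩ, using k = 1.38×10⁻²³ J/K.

Johnson–Nyquist: V_n = √(4kTRB) ⇒ R = V_n² / (4kTB)
4kTB = 4 × 1.38×10⁻²³ × 359 × 9.09×10² = 1.80×10⁻¹⁷
R = (1.51×10⁻⁶)² / 1.80×10⁻¹⁷ = 1.27×10⁵ Ω = 127 kΩ

127 kΩ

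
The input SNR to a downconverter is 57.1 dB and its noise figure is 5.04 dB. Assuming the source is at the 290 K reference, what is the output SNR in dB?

52.06 dB

By definition F = SNR_in/SNR_out, so in dB: SNR_out = SNR_in − NF
SNR_out = 57.1 − 5.04 = 52.06 dB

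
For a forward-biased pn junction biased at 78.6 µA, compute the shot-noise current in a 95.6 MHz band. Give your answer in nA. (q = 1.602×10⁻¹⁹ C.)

I_n = √(2qI·B)
2qI·B = 2 × 1.602×10⁻¹⁹ × 7.86×10⁻⁵ × 9.56×10⁷ = 2.41×10⁻¹⁵ A²
I_n = √(2.41×10⁻¹⁵) = 4.91×10⁻⁸ A = 49.1 nA

49.1 nA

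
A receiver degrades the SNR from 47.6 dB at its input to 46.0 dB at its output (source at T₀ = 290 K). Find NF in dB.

NF (dB) = SNR_in(dB) − SNR_out(dB) when the source is at T₀
NF = 47.6 − 46.0 = 1.6 dB

1.6 dB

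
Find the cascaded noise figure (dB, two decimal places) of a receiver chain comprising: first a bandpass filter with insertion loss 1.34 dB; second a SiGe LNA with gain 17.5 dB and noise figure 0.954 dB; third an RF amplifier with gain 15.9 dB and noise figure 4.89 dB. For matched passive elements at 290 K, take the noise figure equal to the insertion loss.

2.42 dB

Convert to linear (a loss of L dB is a gain of −L dB): F_i = 10^(NF_i/10), G_i = 10^(G_i,dB/10)
  Stage 1: F_1 = 10^(1.34/10) = 1.361, G_1 = 10^(−1.34/10) = 0.7345
  Stage 2: F_2 = 10^(0.954/10) = 1.246, G_2 = 10^(17.5/10) = 56.23
  Stage 3: F_3 = 10^(4.89/10) = 3.083, G_3 = 10^(15.9/10) = 38.90
Friis cascade:
  F = 1.361 + (1.246 − 1)/0.7345 + (3.083 − 1)/41.30 = 1.746
NF = 10 log₁₀(1.746) = 2.42 dB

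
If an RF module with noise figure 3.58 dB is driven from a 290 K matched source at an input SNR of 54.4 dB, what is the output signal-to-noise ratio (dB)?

By definition F = SNR_in/SNR_out, so in dB: SNR_out = SNR_in − NF
SNR_out = 54.4 − 3.58 = 50.82 dB

50.82 dB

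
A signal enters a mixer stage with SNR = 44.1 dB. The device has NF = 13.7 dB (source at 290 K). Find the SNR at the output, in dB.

30.4 dB

By definition F = SNR_in/SNR_out, so in dB: SNR_out = SNR_in − NF
SNR_out = 44.1 − 13.7 = 30.4 dB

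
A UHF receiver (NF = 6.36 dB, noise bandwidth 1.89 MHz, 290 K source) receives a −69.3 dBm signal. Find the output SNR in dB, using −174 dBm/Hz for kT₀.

35.6 dB

Noise floor: N = −174 + 10 log₁₀(B) + NF
10 log₁₀(1.89×10⁶) = 62.76 dB
N = −174 + 62.76 + 6.36 = −104.88 dBm
SNR = P_sig − N = −69.3 − (−104.88) = 35.58 dB → 35.6 dB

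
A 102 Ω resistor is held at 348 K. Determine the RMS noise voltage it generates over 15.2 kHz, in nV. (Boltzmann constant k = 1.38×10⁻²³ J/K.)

V_n = √(4kTRB)
4kTRB = 4 × 1.38×10⁻²³ × 348 × 1.02×10² × 1.52×10⁴ = 2.98×10⁻¹⁴ V²
V_n = √(2.98×10⁻¹⁴) = 1.73×10⁻⁷ V = 173 nV

173 nV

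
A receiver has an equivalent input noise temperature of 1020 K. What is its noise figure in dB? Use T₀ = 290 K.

F = 1 + T_e/T₀ = 1 + 1020/290 = 4.51724
NF = 10 log₁₀(4.51724) = 6.55 dB

6.55 dB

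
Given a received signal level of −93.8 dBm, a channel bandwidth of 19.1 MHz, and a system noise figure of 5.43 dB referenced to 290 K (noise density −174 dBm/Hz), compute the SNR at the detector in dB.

2.0 dB

Noise floor: N = −174 + 10 log₁₀(B) + NF
10 log₁₀(1.91×10⁷) = 72.81 dB
N = −174 + 72.81 + 5.43 = −95.76 dBm
SNR = P_sig − N = −93.8 − (−95.76) = 1.96 dB → 2.0 dB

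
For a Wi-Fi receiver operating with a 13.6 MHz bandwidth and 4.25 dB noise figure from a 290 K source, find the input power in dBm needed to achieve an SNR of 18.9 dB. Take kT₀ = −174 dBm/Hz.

−79.5 dBm

Sensitivity = −174 + 10 log₁₀(B) + NF + SNR_min
= −174 + 71.34 + 4.25 + 18.9
= −79.51 dBm → −79.5 dBm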